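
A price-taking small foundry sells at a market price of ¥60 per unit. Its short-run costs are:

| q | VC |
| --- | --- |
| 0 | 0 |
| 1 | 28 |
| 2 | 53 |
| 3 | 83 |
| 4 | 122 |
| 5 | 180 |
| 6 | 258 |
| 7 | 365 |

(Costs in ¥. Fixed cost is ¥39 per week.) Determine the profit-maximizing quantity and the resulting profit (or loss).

q = 5; profit = ¥81

Compute π = P·q − TC at each output: q=0: -39; q=1: -7; q=2: 28; q=3: 58; q=4: 79; q=5: 81; q=6: 63; q=7: 16.
Profit is maximized at q = 5. AVC there is 180/5 = ¥36 ≤ P, so producing beats shutting down (which would give -¥39).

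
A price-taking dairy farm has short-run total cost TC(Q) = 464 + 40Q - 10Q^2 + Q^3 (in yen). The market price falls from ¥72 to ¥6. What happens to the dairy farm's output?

Output falls from 8 to 0 (the firm shuts down)

MC = 40 - 20Q + 3Q^2; the shutdown threshold is min AVC = ¥15 (at Q = 5).
At P = ¥72 ≥ min AVC, set P = MC on the rising branch: Q = 8.
At P = ¥6 < min AVC = ¥15, price no longer covers variable cost at any output, so the firm shuts down: Q = 0.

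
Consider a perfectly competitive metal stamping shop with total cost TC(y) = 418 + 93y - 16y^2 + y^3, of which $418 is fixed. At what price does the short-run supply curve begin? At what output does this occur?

The firm shuts down when price falls below the minimum of average variable cost. AVC = VC/y = 93 - 16y + y^2.
dAVC/dy = -16 + 2y = 0 gives y = 8. min AVC = 93 - 16·8 + 8^2 = 29.
The firm shuts down for any P below $29.

$29 per unit, at y = 8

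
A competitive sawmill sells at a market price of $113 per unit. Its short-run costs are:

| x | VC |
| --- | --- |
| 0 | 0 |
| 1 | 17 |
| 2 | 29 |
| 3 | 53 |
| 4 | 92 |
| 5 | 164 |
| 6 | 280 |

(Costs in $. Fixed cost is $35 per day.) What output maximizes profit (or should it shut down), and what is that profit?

Tabulate TR − TC: x=0: -35; x=1: 61; x=2: 162; x=3: 251; x=4: 325; x=5: 366; x=6: 363.
Profit is maximized at x = 5. AVC there is 164/5 = $32.80 ≤ P, so producing beats shutting down (which would give -$35).

x = 5; profit = $366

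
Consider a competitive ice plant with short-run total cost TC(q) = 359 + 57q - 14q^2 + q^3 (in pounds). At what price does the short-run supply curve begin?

The firm shuts down when price falls below the minimum of average variable cost. AVC = VC/q = 57 - 14q + q^2.
At the minimum of AVC, MC = AVC. MC = 57 - 28q + 3q^2; setting MC = AVC gives 2q^2 - 14q = 0, so q = 7. min AVC = 8.
So the shutdown price is £8.

£8 per unit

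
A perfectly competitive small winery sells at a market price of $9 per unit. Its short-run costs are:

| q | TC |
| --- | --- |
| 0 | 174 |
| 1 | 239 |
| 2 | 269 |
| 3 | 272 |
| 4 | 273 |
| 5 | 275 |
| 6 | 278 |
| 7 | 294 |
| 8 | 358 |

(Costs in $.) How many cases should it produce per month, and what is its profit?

q = 0 (shut down); profit = -$174

Compute π = P·q − TC at each output: q=0: -174; q=1: -230; q=2: -251; q=3: -245; q=4: -237; q=5: -230; q=6: -224; q=7: -231; q=8: -286.
Profit is highest at q = 0. Equivalently, the lowest AVC in the table is 120/7 ≈ $17.14 at q = 7, and P = $9 falls below it — price never covers variable cost, so the firm shuts down and loses only its fixed cost.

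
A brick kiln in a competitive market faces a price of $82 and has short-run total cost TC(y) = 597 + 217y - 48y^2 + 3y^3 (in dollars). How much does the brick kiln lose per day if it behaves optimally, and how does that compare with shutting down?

AVC = 217 - 48y + 3y^2; min AVC = $25 at y = 8. Since P = $82 ≥ min AVC, the firm produces.
MC = 217 - 96y + 9y^2. Setting P = MC and taking the root on the rising branch gives y* = 9.
TR = 82·9 = 738. TC = 597 + 252 = 849. Profit = 738 − 849 = -$111.
That loss of $111 beats the $597 the firm would lose by shutting down; producing recovers $486 of fixed cost.

Profit = -$111 at y = 9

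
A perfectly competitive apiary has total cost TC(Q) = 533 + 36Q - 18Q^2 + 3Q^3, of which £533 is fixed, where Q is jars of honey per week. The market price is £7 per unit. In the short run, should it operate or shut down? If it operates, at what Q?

Strip out fixed cost: VC = 36Q - 18Q^2 + 3Q^3. Then AVC = 36 - 18Q + 3Q^2 and MC = 36 - 36Q + 9Q^2.
AVC hits its minimum where MC = AVC, at Q = 3, giving min AVC = 36 - 18·3 + 3·3^2 = £9.
Since P = £7 < min AVC = £9, price fails to cover variable cost at any output.
Shutting down limits the loss to fixed cost, £533.

Shut down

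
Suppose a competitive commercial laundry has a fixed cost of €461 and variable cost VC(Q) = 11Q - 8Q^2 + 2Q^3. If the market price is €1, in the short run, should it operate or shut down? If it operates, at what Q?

Strip out fixed cost: VC = 11Q - 8Q^2 + 2Q^3. Then AVC = 11 - 8Q + 2Q^2 and MC = 11 - 16Q + 6Q^2.
AVC is minimized where dAVC/dQ = -8 + 4Q = 0, at Q = 2; min AVC = 11 - 8·2 + 2·2^2 = €3.
Since P = €1 < min AVC = €3, price fails to cover variable cost at any output.
The firm minimizes its loss by shutting down and losing only its fixed cost of €461.

Shut down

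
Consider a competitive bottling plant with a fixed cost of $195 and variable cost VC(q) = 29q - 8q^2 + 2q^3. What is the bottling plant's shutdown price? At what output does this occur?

$21 per unit, at q = 2

The firm shuts down when price falls below the minimum of average variable cost. AVC = VC/q = 29 - 8q + 2q^2.
At the minimum of AVC, MC = AVC. MC = 29 - 16q + 6q^2; setting MC = AVC gives 4q^2 - 8q = 0, so q = 2. min AVC = 21.
The firm shuts down for any P below $21.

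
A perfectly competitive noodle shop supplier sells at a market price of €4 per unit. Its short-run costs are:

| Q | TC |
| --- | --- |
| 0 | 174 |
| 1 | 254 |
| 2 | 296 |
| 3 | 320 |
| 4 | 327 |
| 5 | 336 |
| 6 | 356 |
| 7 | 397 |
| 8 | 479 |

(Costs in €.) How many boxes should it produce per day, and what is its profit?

Q = 0 (shut down); profit = -€174

Tabulate TR − TC: Q=0: -174; Q=1: -250; Q=2: -288; Q=3: -308; Q=4: -311; Q=5: -316; Q=6: -332; Q=7: -369; Q=8: -447.
Profit is highest at Q = 0. Equivalently, the lowest AVC in the table is 182/6 ≈ €30.33 at Q = 6, and P = €4 falls below it — price never covers variable cost, so the firm shuts down and loses only its fixed cost.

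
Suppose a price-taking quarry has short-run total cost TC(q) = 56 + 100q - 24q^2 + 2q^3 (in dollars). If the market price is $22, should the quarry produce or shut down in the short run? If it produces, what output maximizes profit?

Shut down

From TC, MC = TC'(q) = 100 - 48q + 6q^2 and AVC = VC/q = 100 - 24q + 2q^2.
The AVC parabola has its vertex at q = 24/4 = 6, where AVC = 100 - 24·6 + 2·6^2 = $28.
P = $22 lies below min AVC = $28; no output level covers variable cost.
Best response: produce nothing and absorb the $56 fixed cost.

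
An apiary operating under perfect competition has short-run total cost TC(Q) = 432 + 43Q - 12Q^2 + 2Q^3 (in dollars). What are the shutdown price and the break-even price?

AVC = 43 - 12Q + 2Q^2; minimized at Q = 3, giving min AVC = $25. That is the shutdown price.
ATC = 432/Q + 43 - 12Q + 2Q^2. Setting dATC/dQ = −432/Q^2 − 12 + 4Q = 0 gives Q = 6 (since 4·6^3 − 12·6^2 = 432).
min ATC = 432/6 + 43 − 12·6 + 2·6^2 = $115. That is the break-even price.
For $25 ≤ P < $115 the firm produces at a loss; below $25 it shuts down.

Shutdown price = $25; break-even price = $115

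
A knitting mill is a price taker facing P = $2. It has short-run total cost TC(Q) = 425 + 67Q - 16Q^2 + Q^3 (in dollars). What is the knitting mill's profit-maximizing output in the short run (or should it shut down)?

Variable cost is VC = 67Q - 16Q^2 + Q^3, so AVC = VC/Q = 67 - 16Q + Q^2 and MC = dTC/dQ = 67 - 32Q + 3Q^2.
AVC is minimized where dAVC/dQ = -16 + 2Q = 0, at Q = 8; min AVC = 67 - 16·8 + 8^2 = $3.
P = $2 lies below min AVC = $3; no output level covers variable cost.
The firm minimizes its loss by shutting down and losing only its fixed cost of $425.

Shut down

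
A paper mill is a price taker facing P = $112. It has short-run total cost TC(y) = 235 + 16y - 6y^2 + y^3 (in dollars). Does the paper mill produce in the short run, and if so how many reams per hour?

Produce at y = 8

Variable cost is VC = 16y - 6y^2 + y^3, so AVC = VC/y = 16 - 6y + y^2 and MC = dTC/dy = 16 - 12y + 3y^2.
The AVC parabola has its vertex at y = 6/2 = 3, where AVC = 16 - 6·3 + 3^2 = $7.
Since P = $112 ≥ min AVC = $7, price covers variable cost and the firm should produce.
P = MC gives -96 - 12y + 3y^2 = 0, with roots -4 and 8. Take the larger (rising MC): y* = 8.
Check: AVC at y = 8 is $32 ≤ P, so revenue covers variable cost.
Profit = P·y − TC = 112·8 − 491 = $405.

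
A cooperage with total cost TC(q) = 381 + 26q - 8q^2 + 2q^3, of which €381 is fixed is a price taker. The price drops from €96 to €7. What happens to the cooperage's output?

MC = 26 - 16q + 6q^2; the shutdown threshold is min AVC = €18 (at q = 2).
At P = €96 ≥ min AVC, set P = MC on the rising branch: q = 5.
At P = €7 < min AVC = €18, price no longer covers variable cost at any output, so the firm shuts down: q = 0.

Output falls from 5 to 0 (the firm shuts down)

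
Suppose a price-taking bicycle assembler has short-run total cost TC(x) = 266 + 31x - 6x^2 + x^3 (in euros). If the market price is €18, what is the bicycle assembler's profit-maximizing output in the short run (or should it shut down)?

From TC, MC = TC'(x) = 31 - 12x + 3x^2 and AVC = VC/x = 31 - 6x + x^2.
AVC hits its minimum where MC = AVC, at x = 3, giving min AVC = 31 - 6·3 + 3^2 = €22.
P = €18 lies below min AVC = €22; no output level covers variable cost.
Shutting down limits the loss to fixed cost, €266.

Shut down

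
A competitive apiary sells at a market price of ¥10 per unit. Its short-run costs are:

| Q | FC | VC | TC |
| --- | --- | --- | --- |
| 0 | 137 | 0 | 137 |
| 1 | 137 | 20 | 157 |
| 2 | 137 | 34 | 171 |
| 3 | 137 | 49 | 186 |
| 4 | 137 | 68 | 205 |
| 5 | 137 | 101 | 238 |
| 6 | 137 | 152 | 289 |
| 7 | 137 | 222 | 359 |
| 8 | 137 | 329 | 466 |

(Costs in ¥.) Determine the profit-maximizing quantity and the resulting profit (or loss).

Profit at each row (π = 10Q − TC): Q=0: -137; Q=1: -147; Q=2: -151; Q=3: -156; Q=4: -165; Q=5: -188; Q=6: -229; Q=7: -289; Q=8: -386.
Profit is highest at Q = 0. Equivalently, the lowest AVC in the table is 49/3 ≈ ¥16.33 at Q = 3, and P = ¥10 falls below it — price never covers variable cost, so the firm shuts down and loses only its fixed cost.

Q = 0 (shut down); profit = -¥137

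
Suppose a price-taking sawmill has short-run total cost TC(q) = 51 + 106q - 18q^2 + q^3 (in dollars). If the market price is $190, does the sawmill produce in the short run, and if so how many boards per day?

Variable cost is VC = 106q - 18q^2 + q^3, so AVC = VC/q = 106 - 18q + q^2 and MC = dTC/dq = 106 - 36q + 3q^2.
The AVC parabola has its vertex at q = 18/2 = 9, where AVC = 106 - 18·9 + 9^2 = $25.
Because $190 ≥ $25, revenue can cover variable cost; the firm operates.
Set P = MC: 190 = 106 - 36q + 3q^2 → -84 - 36q + 3q^2 = 0. The roots are q = -2 and q = 14; the profit-maximizing output is on the rising part of MC, so q* = 14.
Check: AVC at q = 14 is $50 ≤ P, so revenue covers variable cost.
Profit = P·q − TC = 190·14 − 751 = $1909.

Produce at q = 14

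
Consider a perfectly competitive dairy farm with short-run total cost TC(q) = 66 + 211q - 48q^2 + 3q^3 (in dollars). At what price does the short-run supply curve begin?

The shutdown price is the minimum of AVC. VC = 211q - 48q^2 + 3q^3, so AVC = 211 - 48q + 3q^2.
dAVC/dq = -48 + 6q = 0 gives q = 8. min AVC = 211 - 48·8 + 3·8^2 = 19.
For P < $19 the firm produces nothing.

$19 per unit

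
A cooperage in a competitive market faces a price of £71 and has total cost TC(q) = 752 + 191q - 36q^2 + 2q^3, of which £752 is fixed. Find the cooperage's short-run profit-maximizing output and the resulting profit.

AVC = 191 - 36q + 2q^2; min AVC = £29 at q = 9. Since P = £71 ≥ min AVC, the firm produces.
With MC = 191 - 72q + 6q^2, P = MC on the upward-sloping part at q* = 10.
TR = 71·10 = 710. TC = 752 + 310 = 1062. Profit = 710 − 1062 = -£352.
That loss of £352 beats the £752 the firm would lose by shutting down; producing recovers £400 of fixed cost.

Profit = -£352 at q = 10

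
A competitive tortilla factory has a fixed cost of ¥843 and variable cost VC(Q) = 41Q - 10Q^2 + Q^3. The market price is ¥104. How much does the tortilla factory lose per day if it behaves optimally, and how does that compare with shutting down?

Profit = -¥195 at Q = 9

AVC = 41 - 10Q + Q^2 has its minimum ¥16 at Q = 5; price ¥104 clears that bar, so the firm operates.
With MC = 41 - 20Q + 3Q^2, P = MC on the upward-sloping part at Q* = 9.
TR = 104·9 = 936. TC = 843 + 288 = 1131. Profit = 936 − 1131 = -¥195.
Shutting down would mean losing the fixed cost of ¥843, so operating at a loss of ¥195 is better by ¥648.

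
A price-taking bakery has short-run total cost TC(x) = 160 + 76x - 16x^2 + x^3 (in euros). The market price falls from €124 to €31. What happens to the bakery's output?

Output falls from 12 to 9

AVC = 76 - 16x + x^2, minimized at x = 8 where min AVC = €12. MC = 76 - 32x + 3x^2.
With P = €124 above the shutdown price, P = MC gives x = 12.
At P = €31 ≥ min AVC, set P = MC: x = 9. The firm stays open but cuts output.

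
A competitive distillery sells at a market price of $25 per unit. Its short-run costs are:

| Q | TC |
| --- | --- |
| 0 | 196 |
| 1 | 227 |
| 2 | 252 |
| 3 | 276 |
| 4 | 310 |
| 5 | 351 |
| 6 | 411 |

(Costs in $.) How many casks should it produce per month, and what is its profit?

Tabulate TR − TC: Q=0: -196; Q=1: -202; Q=2: -202; Q=3: -201; Q=4: -210; Q=5: -226; Q=6: -261.
Profit is highest at Q = 0. Equivalently, the lowest AVC in the table is 80/3 ≈ $26.67 at Q = 3, and P = $25 falls below it — price never covers variable cost, so the firm shuts down and loses only its fixed cost.

Q = 0 (shut down); profit = -$196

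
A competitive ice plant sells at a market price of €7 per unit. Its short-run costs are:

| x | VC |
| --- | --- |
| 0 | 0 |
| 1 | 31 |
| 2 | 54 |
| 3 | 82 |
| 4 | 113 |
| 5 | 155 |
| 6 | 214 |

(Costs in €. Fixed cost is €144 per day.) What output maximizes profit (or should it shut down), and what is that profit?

x = 0 (shut down); profit = -€144

Compute π = P·x − TC at each output: x=0: -144; x=1: -168; x=2: -184; x=3: -205; x=4: -229; x=5: -264; x=6: -316.
Profit is highest at x = 0. Equivalently, the lowest AVC in the table is 54/2 ≈ €27 at x = 2, and P = €7 falls below it — price never covers variable cost, so the firm shuts down and loses only its fixed cost.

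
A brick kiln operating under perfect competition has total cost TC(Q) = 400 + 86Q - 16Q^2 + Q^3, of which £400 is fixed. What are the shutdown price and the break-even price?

Shutdown price = min AVC. AVC = 86 - 16Q + Q^2, with vertex at Q = 8 and minimum £22.
ATC = 400/Q + 86 - 16Q + Q^2. Setting dATC/dQ = −400/Q^2 − 16 + 2Q = 0 gives Q = 10 (since 2·10^3 − 16·10^2 = 400).
min ATC = 400/10 + 86 − 16·10 + 10^2 = £66. That is the break-even price.
For £22 ≤ P < £66 the firm produces at a loss; below £22 it shuts down.

Shutdown price = £22; break-even price = £66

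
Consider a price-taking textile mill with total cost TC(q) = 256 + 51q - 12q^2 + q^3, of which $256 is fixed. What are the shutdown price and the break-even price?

Shutdown price = $15; break-even price = $51

Shutdown price = min AVC. AVC = 51 - 12q + q^2, with vertex at q = 6 and minimum $15.
ATC = 256/q + 51 - 12q + q^2. Setting dATC/dq = −256/q^2 − 12 + 2q = 0 gives q = 8 (since 2·8^3 − 12·8^2 = 256).
min ATC = 256/8 + 51 − 12·8 + 8^2 = $51. That is the break-even price.
Between these two prices the firm operates at a loss; above $51 it earns a profit.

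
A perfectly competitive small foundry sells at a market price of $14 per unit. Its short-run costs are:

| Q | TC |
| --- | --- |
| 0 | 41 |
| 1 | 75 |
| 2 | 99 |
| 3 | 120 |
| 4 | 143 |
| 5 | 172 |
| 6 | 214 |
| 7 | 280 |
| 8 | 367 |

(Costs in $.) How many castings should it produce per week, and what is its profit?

Profit at each row (π = 14Q − TC): Q=0: -41; Q=1: -61; Q=2: -71; Q=3: -78; Q=4: -87; Q=5: -102; Q=6: -130; Q=7: -182; Q=8: -255.
Profit is highest at Q = 0. Equivalently, the lowest AVC in the table is 102/4 ≈ $25.50 at Q = 4, and P = $14 falls below it — price never covers variable cost, so the firm shuts down and loses only its fixed cost.

Q = 0 (shut down); profit = -$41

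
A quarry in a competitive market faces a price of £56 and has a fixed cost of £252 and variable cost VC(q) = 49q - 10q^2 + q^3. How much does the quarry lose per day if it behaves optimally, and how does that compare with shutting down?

AVC = 49 - 10q + q^2; min AVC = £24 at q = 5. Since P = £56 ≥ min AVC, the firm produces.
MC = 49 - 20q + 3q^2. Setting P = MC and taking the root on the rising branch gives q* = 7.
TR = 56·7 = 392. TC = 252 + 196 = 448. Profit = 392 − 448 = -£56.
Shutting down would mean losing the fixed cost of £252, so operating at a loss of £56 is better by £196.

Profit = -£56 at q = 7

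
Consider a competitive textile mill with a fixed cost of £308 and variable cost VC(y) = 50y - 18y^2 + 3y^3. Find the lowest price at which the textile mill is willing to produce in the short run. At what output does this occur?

£23 per unit, at y = 3

Short-run supply begins at min AVC. From VC = 50y - 18y^2 + 3y^3, AVC = 50 - 18y + 3y^2.
dAVC/dy = -18 + 6y = 0 gives y = 3. min AVC = 50 - 18·3 + 3·3^2 = 23.
For P < £23 the firm produces nothing.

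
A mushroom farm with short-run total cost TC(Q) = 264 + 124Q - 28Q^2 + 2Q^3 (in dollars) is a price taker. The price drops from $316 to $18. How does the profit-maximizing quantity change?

Output falls from 12 to 0 (the firm shuts down)

MC = 124 - 56Q + 6Q^2; the shutdown threshold is min AVC = $26 (at Q = 7).
With P = $316 above the shutdown price, P = MC gives Q = 12.
At P = $18 < min AVC = $26, price no longer covers variable cost at any output, so the firm shuts down: Q = 0.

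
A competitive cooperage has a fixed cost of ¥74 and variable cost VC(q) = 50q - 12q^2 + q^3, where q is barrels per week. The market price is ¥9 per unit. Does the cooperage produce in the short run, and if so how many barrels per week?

Shut down

Strip out fixed cost: VC = 50q - 12q^2 + q^3. Then AVC = 50 - 12q + q^2 and MC = 50 - 24q + 3q^2.
The AVC parabola has its vertex at q = 12/2 = 6, where AVC = 50 - 12·6 + 6^2 = ¥14.
P = ¥9 lies below min AVC = ¥14; no output level covers variable cost.
Shutting down limits the loss to fixed cost, ¥74.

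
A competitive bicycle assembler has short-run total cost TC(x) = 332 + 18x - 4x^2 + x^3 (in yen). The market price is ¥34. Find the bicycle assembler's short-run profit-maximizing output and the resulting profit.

Profit = -¥268 at x = 4

AVC = 18 - 4x + x^2; min AVC = ¥14 at x = 2. Since P = ¥34 ≥ min AVC, the firm produces.
With MC = 18 - 8x + 3x^2, P = MC on the upward-sloping part at x* = 4.
TR = 34·4 = 136. TC = 332 + 72 = 404. Profit = 136 − 404 = -¥268.
By producing, the firm covers all variable cost plus ¥64 of fixed cost; shutting down would lose the full ¥332.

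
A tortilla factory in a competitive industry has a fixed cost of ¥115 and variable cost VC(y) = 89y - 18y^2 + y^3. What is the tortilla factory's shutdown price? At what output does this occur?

The firm shuts down when price falls below the minimum of average variable cost. AVC = VC/y = 89 - 18y + y^2.
At the minimum of AVC, MC = AVC. MC = 89 - 36y + 3y^2; setting MC = AVC gives 2y^2 - 18y = 0, so y = 9. min AVC = 8.
For P < ¥8 the firm produces nothing.

¥8 per unit, at y = 9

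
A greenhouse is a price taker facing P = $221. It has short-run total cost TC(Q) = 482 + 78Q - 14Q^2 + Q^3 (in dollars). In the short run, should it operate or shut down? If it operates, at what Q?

Produce at Q = 13

From TC, MC = TC'(Q) = 78 - 28Q + 3Q^2 and AVC = VC/Q = 78 - 14Q + Q^2.
AVC is minimized where dAVC/dQ = -14 + 2Q = 0, at Q = 7; min AVC = 78 - 14·7 + 7^2 = $29.
Because $221 ≥ $29, revenue can cover variable cost; the firm operates.
Solving P = MC: -143 - 28Q + 3Q^2 = 0 ⇒ Q = -11/3 or 13. On the upward-sloping branch, Q* = 13.
Check: AVC at Q = 13 is $65 ≤ P, so revenue covers variable cost.
Profit = P·Q − TC = 221·13 − 1327 = $1546.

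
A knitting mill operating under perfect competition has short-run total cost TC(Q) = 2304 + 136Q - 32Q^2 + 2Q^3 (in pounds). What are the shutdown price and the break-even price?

AVC = 136 - 32Q + 2Q^2; minimized at Q = 8, giving min AVC = £8. That is the shutdown price.
ATC = 2304/Q + 136 - 32Q + 2Q^2. Setting dATC/dQ = −2304/Q^2 − 32 + 4Q = 0 gives Q = 12 (since 4·12^3 − 32·12^2 = 2304).
min ATC = 2304/12 + 136 − 32·12 + 2·12^2 = £232. That is the break-even price.
Between these two prices the firm operates at a loss; above £232 it earns a profit.

Shutdown price = £8; break-even price = £232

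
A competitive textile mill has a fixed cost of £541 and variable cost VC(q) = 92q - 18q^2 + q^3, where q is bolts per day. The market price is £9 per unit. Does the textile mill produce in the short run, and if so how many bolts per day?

Strip out fixed cost: VC = 92q - 18q^2 + q^3. Then AVC = 92 - 18q + q^2 and MC = 92 - 36q + 3q^2.
The AVC parabola has its vertex at q = 18/2 = 9, where AVC = 92 - 18·9 + 9^2 = £11.
With P < min AVC (£9 < £11), every unit sold adds to the loss.
Best response: produce nothing and absorb the £541 fixed cost.

Shut down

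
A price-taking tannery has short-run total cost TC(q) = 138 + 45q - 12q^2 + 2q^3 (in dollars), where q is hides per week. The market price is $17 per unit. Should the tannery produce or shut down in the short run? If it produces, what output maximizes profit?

Variable cost is VC = 45q - 12q^2 + 2q^3, so AVC = VC/q = 45 - 12q + 2q^2 and MC = dTC/dq = 45 - 24q + 6q^2.
The AVC parabola has its vertex at q = 12/4 = 3, where AVC = 45 - 12·3 + 2·3^2 = $27.
With P < min AVC ($17 < $27), every unit sold adds to the loss.
Best response: produce nothing and absorb the $138 fixed cost.

Shut down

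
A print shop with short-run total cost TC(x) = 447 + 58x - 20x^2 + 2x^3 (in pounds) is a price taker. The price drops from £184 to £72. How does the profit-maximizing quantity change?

Output falls from 9 to 7

AVC = 58 - 20x + 2x^2, minimized at x = 5 where min AVC = £8. MC = 58 - 40x + 6x^2.
With P = £184 above the shutdown price, P = MC gives x = 9.
At P = £72 ≥ min AVC, set P = MC: x = 7. The firm stays open but cuts output.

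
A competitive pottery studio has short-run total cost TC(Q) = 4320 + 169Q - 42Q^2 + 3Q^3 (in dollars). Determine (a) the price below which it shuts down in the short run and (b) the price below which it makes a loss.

AVC = 169 - 42Q + 3Q^2; minimized at Q = 7, giving min AVC = $22. That is the shutdown price.
ATC = 4320/Q + 169 - 42Q + 3Q^2. Setting dATC/dQ = −4320/Q^2 − 42 + 6Q = 0 gives Q = 12 (since 6·12^3 − 42·12^2 = 4320).
min ATC = 4320/12 + 169 − 42·12 + 3·12^2 = $457. That is the break-even price.
For $22 ≤ P < $457 the firm produces at a loss; below $22 it shuts down.

Shutdown price = $22; break-even price = $457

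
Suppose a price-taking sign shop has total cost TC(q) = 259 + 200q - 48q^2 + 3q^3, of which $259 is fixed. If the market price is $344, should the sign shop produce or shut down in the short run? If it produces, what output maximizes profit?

Produce at q = 12

Strip out fixed cost: VC = 200q - 48q^2 + 3q^3. Then AVC = 200 - 48q + 3q^2 and MC = 200 - 96q + 9q^2.
The AVC parabola has its vertex at q = 48/6 = 8, where AVC = 200 - 48·8 + 3·8^2 = $8.
P = $344 exceeds min AVC = $8, so the firm stays open.
Set P = MC: 344 = 200 - 96q + 9q^2 → -144 - 96q + 9q^2 = 0. The roots are q = -4/3 and q = 12; the profit-maximizing output is on the rising part of MC, so q* = 12.
Check: AVC at q = 12 is $56 ≤ P, so revenue covers variable cost.
Profit = P·q − TC = 344·12 − 931 = $3197.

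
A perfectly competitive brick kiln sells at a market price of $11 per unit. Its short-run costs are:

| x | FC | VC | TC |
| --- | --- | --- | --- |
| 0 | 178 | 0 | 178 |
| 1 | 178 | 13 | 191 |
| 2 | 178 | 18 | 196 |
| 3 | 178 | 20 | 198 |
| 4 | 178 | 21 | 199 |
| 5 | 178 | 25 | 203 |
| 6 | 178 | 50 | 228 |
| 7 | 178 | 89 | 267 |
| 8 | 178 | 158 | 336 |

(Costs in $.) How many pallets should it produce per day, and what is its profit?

x = 5; profit = -$148

Tabulate TR − TC: x=0: -178; x=1: -180; x=2: -174; x=3: -165; x=4: -155; x=5: -148; x=6: -162; x=7: -190; x=8: -248.
Profit is maximized at x = 5. AVC there is 25/5 = $5 ≤ P, so producing beats shutting down (which would give -$178).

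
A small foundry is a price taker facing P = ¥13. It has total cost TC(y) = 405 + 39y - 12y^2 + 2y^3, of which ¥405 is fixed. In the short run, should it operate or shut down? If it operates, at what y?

Shut down

Variable cost is VC = 39y - 12y^2 + 2y^3, so AVC = VC/y = 39 - 12y + 2y^2 and MC = dTC/dy = 39 - 24y + 6y^2.
AVC hits its minimum where MC = AVC, at y = 3, giving min AVC = 39 - 12·3 + 2·3^2 = ¥21.
P = ¥13 lies below min AVC = ¥21; no output level covers variable cost.
The firm minimizes its loss by shutting down and losing only its fixed cost of ¥405.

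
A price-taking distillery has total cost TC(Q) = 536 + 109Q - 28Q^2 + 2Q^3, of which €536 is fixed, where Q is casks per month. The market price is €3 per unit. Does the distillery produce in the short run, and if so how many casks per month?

Shut down

Strip out fixed cost: VC = 109Q - 28Q^2 + 2Q^3. Then AVC = 109 - 28Q + 2Q^2 and MC = 109 - 56Q + 6Q^2.
AVC hits its minimum where MC = AVC, at Q = 7, giving min AVC = 109 - 28·7 + 2·7^2 = €11.
With P < min AVC (€3 < €11), every unit sold adds to the loss.
Best response: produce nothing and absorb the €536 fixed cost.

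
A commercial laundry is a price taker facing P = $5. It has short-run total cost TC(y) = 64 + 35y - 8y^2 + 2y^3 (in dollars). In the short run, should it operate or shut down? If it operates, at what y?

Variable cost is VC = 35y - 8y^2 + 2y^3, so AVC = VC/y = 35 - 8y + 2y^2 and MC = dTC/dy = 35 - 16y + 6y^2.
AVC is minimized where dAVC/dy = -8 + 4y = 0, at y = 2; min AVC = 35 - 8·2 + 2·2^2 = $27.
With P < min AVC ($5 < $27), every unit sold adds to the loss.
The firm minimizes its loss by shutting down and losing only its fixed cost of $64.

Shut down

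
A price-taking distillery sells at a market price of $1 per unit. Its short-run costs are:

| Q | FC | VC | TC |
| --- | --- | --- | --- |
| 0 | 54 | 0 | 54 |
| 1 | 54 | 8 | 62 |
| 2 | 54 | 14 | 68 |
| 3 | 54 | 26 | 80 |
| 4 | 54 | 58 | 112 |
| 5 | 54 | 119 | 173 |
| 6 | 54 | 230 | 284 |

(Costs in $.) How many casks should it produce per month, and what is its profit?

Tabulate TR − TC: Q=0: -54; Q=1: -61; Q=2: -66; Q=3: -77; Q=4: -108; Q=5: -168; Q=6: -278.
Profit is highest at Q = 0. Equivalently, the lowest AVC in the table is 14/2 ≈ $7 at Q = 2, and P = $1 falls below it — price never covers variable cost, so the firm shuts down and loses only its fixed cost.

Q = 0 (shut down); profit = -$54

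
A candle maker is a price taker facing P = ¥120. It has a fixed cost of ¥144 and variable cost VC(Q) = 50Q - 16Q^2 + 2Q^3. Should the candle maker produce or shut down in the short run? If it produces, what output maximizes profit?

Produce at Q = 7

Variable cost is VC = 50Q - 16Q^2 + 2Q^3, so AVC = VC/Q = 50 - 16Q + 2Q^2 and MC = dTC/dQ = 50 - 32Q + 6Q^2.
AVC is minimized where dAVC/dQ = -16 + 4Q = 0, at Q = 4; min AVC = 50 - 16·4 + 2·4^2 = ¥18.
Since P = ¥120 ≥ min AVC = ¥18, price covers variable cost and the firm should produce.
Solving P = MC: -70 - 32Q + 6Q^2 = 0 ⇒ Q = -5/3 or 7. On the upward-sloping branch, Q* = 7.
Check: AVC at Q = 7 is ¥36 ≤ P, so revenue covers variable cost.
Profit = P·Q − TC = 120·7 − 396 = ¥444.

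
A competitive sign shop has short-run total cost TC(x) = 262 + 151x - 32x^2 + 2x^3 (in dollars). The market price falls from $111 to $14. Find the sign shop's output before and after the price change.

MC = 151 - 64x + 6x^2; the shutdown threshold is min AVC = $23 (at x = 8).
With P = $111 above the shutdown price, P = MC gives x = 10.
At P = $14 < min AVC = $23, price no longer covers variable cost at any output, so the firm shuts down: x = 0.

Output falls from 10 to 0 (the firm shuts down)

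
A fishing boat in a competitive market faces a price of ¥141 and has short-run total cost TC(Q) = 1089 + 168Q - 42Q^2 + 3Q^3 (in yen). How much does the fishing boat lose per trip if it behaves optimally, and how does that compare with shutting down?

AVC = 168 - 42Q + 3Q^2; min AVC = ¥21 at Q = 7. Since P = ¥141 ≥ min AVC, the firm produces.
With MC = 168 - 84Q + 9Q^2, P = MC on the upward-sloping part at Q* = 9.
TR = 141·9 = 1269. TC = 1089 + 297 = 1386. Profit = 1269 − 1386 = -¥117.
Shutting down would mean losing the fixed cost of ¥1089, so operating at a loss of ¥117 is better by ¥972.

Profit = -¥117 at Q = 9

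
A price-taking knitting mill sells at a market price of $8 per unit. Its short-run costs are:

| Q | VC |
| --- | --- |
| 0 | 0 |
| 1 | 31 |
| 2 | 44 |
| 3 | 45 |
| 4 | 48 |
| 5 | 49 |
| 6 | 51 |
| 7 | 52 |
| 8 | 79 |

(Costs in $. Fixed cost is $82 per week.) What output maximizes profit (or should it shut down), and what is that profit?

Profit at each row (π = 8Q − TC): Q=0: -82; Q=1: -105; Q=2: -110; Q=3: -103; Q=4: -98; Q=5: -91; Q=6: -85; Q=7: -78; Q=8: -97.
Profit is maximized at Q = 7. AVC there is 52/7 = $7.43 ≤ P, so producing beats shutting down (which would give -$82).

Q = 7; profit = -$78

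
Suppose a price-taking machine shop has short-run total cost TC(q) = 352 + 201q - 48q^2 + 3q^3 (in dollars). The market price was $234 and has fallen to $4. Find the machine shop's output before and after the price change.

Output falls from 11 to 0 (the firm shuts down)

MC = 201 - 96q + 9q^2; the shutdown threshold is min AVC = $9 (at q = 8).
With P = $234 above the shutdown price, P = MC gives q = 11.
At P = $4 < min AVC = $9, price no longer covers variable cost at any output, so the firm shuts down: q = 0.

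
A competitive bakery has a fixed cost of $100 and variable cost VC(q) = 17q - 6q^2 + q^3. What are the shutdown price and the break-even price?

Shutdown price = min AVC. AVC = 17 - 6q + q^2, with vertex at q = 3 and minimum $8.
ATC = 100/q + 17 - 6q + q^2. Setting dATC/dq = −100/q^2 − 6 + 2q = 0 gives q = 5 (since 2·5^3 − 6·5^2 = 100).
min ATC = 100/5 + 17 − 6·5 + 5^2 = $32. That is the break-even price.
For $8 ≤ P < $32 the firm produces at a loss; below $8 it shuts down.

Shutdown price = $8; break-even price = $32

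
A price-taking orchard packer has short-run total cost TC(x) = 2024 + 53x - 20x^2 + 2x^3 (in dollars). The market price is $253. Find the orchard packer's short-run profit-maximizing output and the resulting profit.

Profit = -$24 at x = 10

AVC = 53 - 20x + 2x^2 has its minimum $3 at x = 5; price $253 clears that bar, so the firm operates.
MC = 53 - 40x + 6x^2. Setting P = MC and taking the root on the rising branch gives x* = 10.
TR = 253·10 = 2530. TC = 2024 + 530 = 2554. Profit = 2530 − 2554 = -$24.
By producing, the firm covers all variable cost plus $2000 of fixed cost; shutting down would lose the full $2024.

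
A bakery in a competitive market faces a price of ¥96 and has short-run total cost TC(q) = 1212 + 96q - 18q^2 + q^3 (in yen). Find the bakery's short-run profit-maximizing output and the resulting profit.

Profit = -¥348 at q = 12

AVC = 96 - 18q + q^2 has its minimum ¥15 at q = 9; price ¥96 clears that bar, so the firm operates.
With MC = 96 - 36q + 3q^2, P = MC on the upward-sloping part at q* = 12.
TR = 96·12 = 1152. TC = 1212 + 288 = 1500. Profit = 1152 − 1500 = -¥348.
By producing, the firm covers all variable cost plus ¥864 of fixed cost; shutting down would lose the full ¥1212.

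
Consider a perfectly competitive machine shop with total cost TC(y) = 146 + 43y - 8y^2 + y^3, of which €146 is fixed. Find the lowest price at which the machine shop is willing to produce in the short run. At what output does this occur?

The firm shuts down when price falls below the minimum of average variable cost. AVC = VC/y = 43 - 8y + y^2.
At the minimum of AVC, MC = AVC. MC = 43 - 16y + 3y^2; setting MC = AVC gives 2y^2 - 8y = 0, so y = 4. min AVC = 27.
The firm shuts down for any P below €27.

€27 per unit, at y = 4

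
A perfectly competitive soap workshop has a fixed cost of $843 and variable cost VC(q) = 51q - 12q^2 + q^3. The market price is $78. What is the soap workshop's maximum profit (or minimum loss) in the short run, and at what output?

Profit = -$357 at q = 9

AVC = 51 - 12q + q^2 has its minimum $15 at q = 6; price $78 clears that bar, so the firm operates.
With MC = 51 - 24q + 3q^2, P = MC on the upward-sloping part at q* = 9.
TR = 78·9 = 702. TC = 843 + 216 = 1059. Profit = 702 − 1059 = -$357.
By producing, the firm covers all variable cost plus $486 of fixed cost; shutting down would lose the full $843.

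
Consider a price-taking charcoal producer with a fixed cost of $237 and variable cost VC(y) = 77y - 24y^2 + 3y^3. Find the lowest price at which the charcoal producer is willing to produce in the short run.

$29 per unit

The shutdown price is the minimum of AVC. VC = 77y - 24y^2 + 3y^3, so AVC = 77 - 24y + 3y^2.
dAVC/dy = -24 + 6y = 0 gives y = 4. min AVC = 77 - 24·4 + 3·4^2 = 29.
For P < $29 the firm produces nothing.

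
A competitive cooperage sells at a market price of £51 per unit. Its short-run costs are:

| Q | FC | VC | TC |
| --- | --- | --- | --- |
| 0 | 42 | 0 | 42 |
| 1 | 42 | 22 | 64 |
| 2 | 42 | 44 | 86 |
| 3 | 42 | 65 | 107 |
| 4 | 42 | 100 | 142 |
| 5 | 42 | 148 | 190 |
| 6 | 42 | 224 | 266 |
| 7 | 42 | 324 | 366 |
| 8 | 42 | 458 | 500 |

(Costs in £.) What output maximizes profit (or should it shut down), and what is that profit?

Q = 5; profit = £65

Profit at each row (π = 51Q − TC): Q=0: -42; Q=1: -13; Q=2: 16; Q=3: 46; Q=4: 62; Q=5: 65; Q=6: 40; Q=7: -9; Q=8: -92.
Profit is maximized at Q = 5. AVC there is 148/5 = £29.60 ≤ P, so producing beats shutting down (which would give -£42).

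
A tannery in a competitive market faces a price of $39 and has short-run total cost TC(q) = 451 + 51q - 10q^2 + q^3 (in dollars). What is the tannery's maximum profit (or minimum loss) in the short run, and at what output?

Profit = -$379 at q = 6

AVC = 51 - 10q + q^2; min AVC = $26 at q = 5. Since P = $39 ≥ min AVC, the firm produces.
MC = 51 - 20q + 3q^2. Setting P = MC and taking the root on the rising branch gives q* = 6.
TR = 39·6 = 234. TC = 451 + 162 = 613. Profit = 234 − 613 = -$379.
Shutting down would mean losing the fixed cost of $451, so operating at a loss of $379 is better by $72.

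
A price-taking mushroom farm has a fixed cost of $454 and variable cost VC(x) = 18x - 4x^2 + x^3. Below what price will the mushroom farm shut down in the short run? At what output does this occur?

Short-run supply begins at min AVC. From VC = 18x - 4x^2 + x^3, AVC = 18 - 4x + x^2.
dAVC/dx = -4 + 2x = 0 gives x = 2. min AVC = 18 - 4·2 + 2^2 = 14.
So the shutdown price is $14.

$14 per unit, at x = 2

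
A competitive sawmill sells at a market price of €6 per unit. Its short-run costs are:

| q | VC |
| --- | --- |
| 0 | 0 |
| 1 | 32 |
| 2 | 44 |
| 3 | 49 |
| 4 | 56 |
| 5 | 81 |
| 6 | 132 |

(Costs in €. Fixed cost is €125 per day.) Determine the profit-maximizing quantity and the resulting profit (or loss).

q = 0 (shut down); profit = -€125

Tabulate TR − TC: q=0: -125; q=1: -151; q=2: -157; q=3: -156; q=4: -157; q=5: -176; q=6: -221.
Profit is highest at q = 0. Equivalently, the lowest AVC in the table is 56/4 ≈ €14 at q = 4, and P = €6 falls below it — price never covers variable cost, so the firm shuts down and loses only its fixed cost.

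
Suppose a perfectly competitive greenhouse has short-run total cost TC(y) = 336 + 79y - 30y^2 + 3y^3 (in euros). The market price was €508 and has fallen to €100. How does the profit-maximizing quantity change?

Output falls from 11 to 7

MC = 79 - 60y + 9y^2; the shutdown threshold is min AVC = €4 (at y = 5).
With P = €508 above the shutdown price, P = MC gives y = 11.
At P = €100 ≥ min AVC, set P = MC: y = 7. The firm stays open but cuts output.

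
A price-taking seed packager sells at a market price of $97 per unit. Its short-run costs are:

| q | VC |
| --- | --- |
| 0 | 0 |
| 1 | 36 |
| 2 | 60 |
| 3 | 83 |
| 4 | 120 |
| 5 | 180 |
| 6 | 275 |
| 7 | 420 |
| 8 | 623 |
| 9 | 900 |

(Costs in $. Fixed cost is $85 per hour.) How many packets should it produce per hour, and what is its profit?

q = 6; profit = $222

Profit at each row (π = 97q − TC): q=0: -85; q=1: -24; q=2: 49; q=3: 123; q=4: 183; q=5: 220; q=6: 222; q=7: 174; q=8: 68; q=9: -112.
Profit is maximized at q = 6. AVC there is 275/6 = $45.83 ≤ P, so producing beats shutting down (which would give -$85).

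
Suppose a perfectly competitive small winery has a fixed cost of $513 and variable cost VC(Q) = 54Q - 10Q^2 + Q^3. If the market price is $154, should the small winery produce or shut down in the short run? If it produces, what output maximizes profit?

From TC, MC = TC'(Q) = 54 - 20Q + 3Q^2 and AVC = VC/Q = 54 - 10Q + Q^2.
AVC hits its minimum where MC = AVC, at Q = 5, giving min AVC = 54 - 10·5 + 5^2 = $29.
Since P = $154 ≥ min AVC = $29, price covers variable cost and the firm should produce.
P = MC gives -100 - 20Q + 3Q^2 = 0, with roots -10/3 and 10. Take the larger (rising MC): Q* = 10.
Check: AVC at Q = 10 is $54 ≤ P, so revenue covers variable cost.
Profit = P·Q − TC = 154·10 − 1053 = $487.

Produce at Q = 10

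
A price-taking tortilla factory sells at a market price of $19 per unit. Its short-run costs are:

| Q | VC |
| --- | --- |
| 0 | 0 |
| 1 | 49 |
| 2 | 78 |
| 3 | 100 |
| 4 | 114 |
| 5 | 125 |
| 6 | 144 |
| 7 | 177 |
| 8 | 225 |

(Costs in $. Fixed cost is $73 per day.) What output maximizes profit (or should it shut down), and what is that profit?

Q = 0 (shut down); profit = -$73

Profit at each row (π = 19Q − TC): Q=0: -73; Q=1: -103; Q=2: -113; Q=3: -116; Q=4: -111; Q=5: -103; Q=6: -103; Q=7: -117; Q=8: -146.
Profit is highest at Q = 0. Equivalently, the lowest AVC in the table is 144/6 ≈ $24 at Q = 6, and P = $19 falls below it — price never covers variable cost, so the firm shuts down and loses only its fixed cost.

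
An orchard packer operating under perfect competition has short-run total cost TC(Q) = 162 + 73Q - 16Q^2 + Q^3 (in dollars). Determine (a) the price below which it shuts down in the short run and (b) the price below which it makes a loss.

Shutdown price = min AVC. AVC = 73 - 16Q + Q^2, with vertex at Q = 8 and minimum $9.
ATC = 162/Q + 73 - 16Q + Q^2. Setting dATC/dQ = −162/Q^2 − 16 + 2Q = 0 gives Q = 9 (since 2·9^3 − 16·9^2 = 162).
min ATC = 162/9 + 73 − 16·9 + 9^2 = $28. That is the break-even price.
Between these two prices the firm operates at a loss; above $28 it earns a profit.

Shutdown price = $9; break-even price = $28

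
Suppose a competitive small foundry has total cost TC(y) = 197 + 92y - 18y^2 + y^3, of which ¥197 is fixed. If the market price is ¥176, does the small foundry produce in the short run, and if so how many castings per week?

Produce at y = 14

Strip out fixed cost: VC = 92y - 18y^2 + y^3. Then AVC = 92 - 18y + y^2 and MC = 92 - 36y + 3y^2.
AVC hits its minimum where MC = AVC, at y = 9, giving min AVC = 92 - 18·9 + 9^2 = ¥11.
Since P = ¥176 ≥ min AVC = ¥11, price covers variable cost and the firm should produce.
P = MC gives -84 - 36y + 3y^2 = 0, with roots -2 and 14. Take the larger (rising MC): y* = 14.
Check: AVC at y = 14 is ¥36 ≤ P, so revenue covers variable cost.
Profit = P·y − TC = 176·14 − 701 = ¥1763.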